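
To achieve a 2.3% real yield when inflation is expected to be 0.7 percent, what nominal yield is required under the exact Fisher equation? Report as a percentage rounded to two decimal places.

3.02%

(1 + i) = (1 + r)(1 + π) = 1.02300 × 1.00700 = 1.030161
i = 1.030161 − 1, so the required nominal rate is 3.02%.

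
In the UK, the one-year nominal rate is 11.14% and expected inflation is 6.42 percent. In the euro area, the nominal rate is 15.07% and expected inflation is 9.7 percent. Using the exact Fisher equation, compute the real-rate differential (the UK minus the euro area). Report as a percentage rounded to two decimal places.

-0.46%

The UK: (1 + 0.1114)/(1 + 0.0642) − 1 = 4.4353%
The euro area: (1 + 0.1507)/(1 + 0.0970) − 1 = 4.8952%
Differential = 4.4353% − 4.8952% = -0.4599% → -0.46%.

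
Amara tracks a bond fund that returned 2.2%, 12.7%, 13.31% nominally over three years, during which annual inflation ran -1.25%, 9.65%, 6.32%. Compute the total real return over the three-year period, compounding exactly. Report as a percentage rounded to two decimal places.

Nominal growth factor = 1.0220 × 1.1270 × 1.1331 = 1.305098
Price-level growth factor = 0.9875 × 1.0965 × 1.0632 = 1.151226
Real growth factor = 1.305098 / 1.151226 = 1.133659
Total real return = 1.133659 − 1 → 13.37%.

13.37%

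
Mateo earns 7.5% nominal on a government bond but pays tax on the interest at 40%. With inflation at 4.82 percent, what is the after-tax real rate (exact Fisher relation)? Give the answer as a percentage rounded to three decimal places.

After-tax nominal return = 7.5% × (1 − 0.4) = 4.5000%.
1 + r = 1.04500 / 1.04820 = 0.996947
After-tax real rate = 0.996947 − 1 → -0.305%.

-0.305%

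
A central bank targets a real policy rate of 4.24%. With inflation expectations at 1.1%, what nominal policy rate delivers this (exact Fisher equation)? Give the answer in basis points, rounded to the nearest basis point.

(1 + i) = (1 + r)(1 + π) = 1.04240 × 1.01100 = 1.0538664
i = 1.0538664 − 1, so the required nominal rate is 539 basis points.

539 basis points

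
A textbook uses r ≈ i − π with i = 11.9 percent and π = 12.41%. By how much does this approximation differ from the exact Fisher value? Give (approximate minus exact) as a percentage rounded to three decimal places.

Approximate: r ≈ 11.900% − 12.410% = -0.5100%
Exact: (1 + 0.1190)/(1 + 0.1241) − 1 = -0.4537%
Error = -0.5100% − (-0.4537%) = -0.0563% → -0.056%.

-0.056%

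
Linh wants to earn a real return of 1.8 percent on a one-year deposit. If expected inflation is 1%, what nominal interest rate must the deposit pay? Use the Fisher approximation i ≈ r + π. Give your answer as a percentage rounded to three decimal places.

i ≈ r + π = 1.8% + 1% = 2.800%.

2.800%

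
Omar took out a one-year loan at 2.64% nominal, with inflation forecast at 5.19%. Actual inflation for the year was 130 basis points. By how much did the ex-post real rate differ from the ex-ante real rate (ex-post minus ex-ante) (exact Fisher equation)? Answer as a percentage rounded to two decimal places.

Ex-ante: (1 + 0.0264)/(1 + 0.0519) − 1 = -2.4242%
Ex-post: (1 + 0.0264)/(1 + 0.0130) − 1 = 1.3228%
Difference (ex-post − ex-ante) = 3.7470% → 3.75%.

3.75%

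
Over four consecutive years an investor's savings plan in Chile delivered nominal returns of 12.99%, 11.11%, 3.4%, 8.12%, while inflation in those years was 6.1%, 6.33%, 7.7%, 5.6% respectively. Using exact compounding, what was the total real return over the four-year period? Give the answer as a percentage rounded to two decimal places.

9.39%

Compound the nominal returns: 1.1299 × 1.1111 × 1.0340 × 1.0812 = 1.403524.
Compound inflation: 1.0610 × 1.0633 × 1.0770 × 1.0560 = 1.283071.
Deflate: 1.403524 / 1.283071 = 1.093878.
Total real return = 1.093878 − 1 → 9.39%.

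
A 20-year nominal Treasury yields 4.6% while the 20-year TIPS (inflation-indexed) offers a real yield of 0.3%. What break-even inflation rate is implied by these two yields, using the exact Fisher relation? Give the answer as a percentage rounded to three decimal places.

(1 + π) = (1 + i)/(1 + r) = 1.04600 / 1.00300 = 1.042871
Break-even inflation = 1.042871 − 1 → 4.287%.

4.287%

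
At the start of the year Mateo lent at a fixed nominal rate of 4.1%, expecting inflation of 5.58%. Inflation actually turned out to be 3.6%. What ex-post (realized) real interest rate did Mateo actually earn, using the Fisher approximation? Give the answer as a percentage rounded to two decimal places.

Ex-post: 4.1% − 3.6% = 0.500%
So the realized real rate is 0.50%.

0.50%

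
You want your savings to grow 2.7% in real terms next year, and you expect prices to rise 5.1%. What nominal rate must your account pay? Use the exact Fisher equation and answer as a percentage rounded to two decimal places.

7.94%

(1 + i) = (1 + r)(1 + π) = 1.02700 × 1.05100 = 1.079377
i = 1.079377 − 1, so the required nominal rate is 7.94%.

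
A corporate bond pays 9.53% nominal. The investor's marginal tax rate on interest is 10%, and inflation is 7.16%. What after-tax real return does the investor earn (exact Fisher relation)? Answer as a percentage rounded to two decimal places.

1.32%

After-tax nominal return = 9.53% × (1 − 0.1) = 8.5770%.
1 + r = 1.08577 / 1.07160 = 1.013223
After-tax real rate = 1.013223 − 1 → 1.32%.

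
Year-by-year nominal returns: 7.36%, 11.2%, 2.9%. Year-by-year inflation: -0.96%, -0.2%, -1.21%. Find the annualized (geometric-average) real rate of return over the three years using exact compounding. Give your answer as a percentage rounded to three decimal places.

7.953%

Compound the nominal returns: 1.0736 × 1.1120 × 1.0290 = 1.22846465.
Compound inflation: 0.9904 × 0.9980 × 0.9879 = 0.97645933.
Deflate: 1.22846465 / 0.97645933 = 1.25808072.
Annualized real rate = 1.25808072^(1/3) − 1 = 7.9534% → 7.953%.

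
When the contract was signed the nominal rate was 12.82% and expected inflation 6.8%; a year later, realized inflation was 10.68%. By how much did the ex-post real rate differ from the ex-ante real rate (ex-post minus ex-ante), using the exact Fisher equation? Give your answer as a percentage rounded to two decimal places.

Ex-ante: (1 + 0.1282)/(1 + 0.0680) − 1 = 5.6367%
Ex-post: (1 + 0.1282)/(1 + 0.1068) − 1 = 1.9335%
Difference (ex-post − ex-ante) = -3.7032% → -3.70%.

-3.70%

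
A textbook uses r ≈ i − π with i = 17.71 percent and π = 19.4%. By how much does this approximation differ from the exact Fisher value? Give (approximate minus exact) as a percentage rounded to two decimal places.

Approximate: r ≈ 17.710% − 19.400% = -1.6900%
Exact: (1 + 0.1771)/(1 + 0.1940) − 1 = -1.4154%
Error = -1.6900% − (-1.4154%) = -0.2746% → -0.27%.

-0.27%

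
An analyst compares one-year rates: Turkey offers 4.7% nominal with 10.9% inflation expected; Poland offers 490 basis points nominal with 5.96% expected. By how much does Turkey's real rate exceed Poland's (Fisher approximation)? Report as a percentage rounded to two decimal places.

-5.14%

Turkey: 4.7% − 10.9% = -6.200%
Poland: 4.9% − 5.96% = -1.060%
Differential = -5.140% → -5.14%.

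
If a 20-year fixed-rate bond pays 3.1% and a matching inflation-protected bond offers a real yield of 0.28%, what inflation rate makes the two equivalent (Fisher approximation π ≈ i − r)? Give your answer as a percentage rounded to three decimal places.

π ≈ i − r = 3.1% − 0.28% → 2.820%.

2.820%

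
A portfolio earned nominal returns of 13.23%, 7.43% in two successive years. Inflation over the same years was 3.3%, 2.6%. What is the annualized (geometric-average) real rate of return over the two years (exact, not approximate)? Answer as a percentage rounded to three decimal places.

Compound the nominal returns: 1.1323 × 1.0743 = 1.21642989.
Compound inflation: 1.0330 × 1.0260 = 1.05985800.
Deflate: 1.21642989 / 1.05985800 = 1.14772912.
Annualized real rate = 1.14772912^(1/2) − 1 = 7.1321% → 7.132%.

7.132%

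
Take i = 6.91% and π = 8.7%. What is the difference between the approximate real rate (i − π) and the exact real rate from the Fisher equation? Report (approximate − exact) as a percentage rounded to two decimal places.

-0.14%

Approximate: r ≈ 6.910% − 8.700% = -1.7900%
Exact: (1 + 0.0691)/(1 + 0.0870) − 1 = -1.6467%
Error = -1.7900% − (-1.6467%) = -0.1433% → -0.14%.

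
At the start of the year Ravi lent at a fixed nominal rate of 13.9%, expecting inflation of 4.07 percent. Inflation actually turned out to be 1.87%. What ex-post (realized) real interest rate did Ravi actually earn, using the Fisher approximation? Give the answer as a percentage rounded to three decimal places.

12.030%

Ex-post: 13.9% − 1.87% = 12.030%
So the realized real rate is 12.030%.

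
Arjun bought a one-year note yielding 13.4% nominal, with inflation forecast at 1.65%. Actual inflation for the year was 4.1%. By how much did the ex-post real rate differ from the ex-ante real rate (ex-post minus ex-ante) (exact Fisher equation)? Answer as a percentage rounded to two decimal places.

-2.63%

Ex-ante: (1 + 0.1340)/(1 + 0.0165) − 1 = 11.5593%
Ex-post: (1 + 0.1340)/(1 + 0.0410) − 1 = 8.9337%
Difference (ex-post − ex-ante) = -2.6256% → -2.63%.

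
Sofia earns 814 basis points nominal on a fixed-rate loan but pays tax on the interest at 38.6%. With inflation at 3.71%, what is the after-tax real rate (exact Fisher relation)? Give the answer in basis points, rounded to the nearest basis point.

124 basis points

After-tax nominal return = 8.14% × (1 − 0.386) = 4.99796%.
1 + r = 1.0499796 / 1.03710 = 1.012419
After-tax real rate = 1.012419 − 1 → 124 basis points.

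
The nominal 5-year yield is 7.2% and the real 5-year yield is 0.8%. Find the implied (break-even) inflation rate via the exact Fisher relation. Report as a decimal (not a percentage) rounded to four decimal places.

0.0635

(1 + π) = (1 + i)/(1 + r) = 1.07200 / 1.00800 = 1.063492
Break-even inflation = 1.063492 − 1 → 0.0635.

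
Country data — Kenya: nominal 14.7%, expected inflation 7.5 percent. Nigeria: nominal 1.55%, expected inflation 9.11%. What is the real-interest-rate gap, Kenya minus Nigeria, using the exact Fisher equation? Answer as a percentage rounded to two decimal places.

13.63%

Kenya: (1 + 0.1470)/(1 + 0.0750) − 1 = 6.6977%
Nigeria: (1 + 0.0155)/(1 + 0.0911) − 1 = -6.9288%
Differential = 6.6977% − (-6.9288%) = 13.6265% → 13.63%.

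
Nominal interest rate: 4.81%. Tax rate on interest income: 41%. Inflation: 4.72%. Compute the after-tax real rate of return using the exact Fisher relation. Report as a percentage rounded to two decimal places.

After-tax nominal return = 4.81% × (1 − 0.41) = 2.8379%.
1 + r = 1.028379 / 1.04720 = 0.982027
After-tax real rate = 0.982027 − 1 → -1.80%.

-1.80%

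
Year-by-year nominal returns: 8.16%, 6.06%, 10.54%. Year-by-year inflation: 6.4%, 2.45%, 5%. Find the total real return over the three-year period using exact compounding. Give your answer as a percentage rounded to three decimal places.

10.789%

Compound the nominal returns: 1.0816 × 1.0606 × 1.1054 = 1.2680540.
Compound inflation: 1.0640 × 1.0245 × 1.0500 = 1.1445714.
Deflate: 1.2680540 / 1.1445714 = 1.1078855.
Total real return = 1.1078855 − 1 → 10.789%.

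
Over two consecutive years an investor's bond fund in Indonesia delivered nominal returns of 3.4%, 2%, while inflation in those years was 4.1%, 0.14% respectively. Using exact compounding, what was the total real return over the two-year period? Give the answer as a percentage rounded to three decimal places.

Nominal growth factor = 1.0340 × 1.0200 = 1.0546800
Price-level growth factor = 1.0410 × 1.0014 = 1.0424574
Real growth factor = 1.0546800 / 1.0424574 = 1.0117248
Total real return = 1.0117248 − 1 → 1.172%.

1.172%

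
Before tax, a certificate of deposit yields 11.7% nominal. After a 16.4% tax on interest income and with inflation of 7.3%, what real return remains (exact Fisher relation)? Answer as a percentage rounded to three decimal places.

After-tax nominal return = 11.7% × (1 − 0.164) = 9.7812%.
1 + r = 1.097812 / 1.07300 = 1.023124
After-tax real rate = 1.023124 − 1 → 2.312%.

2.312%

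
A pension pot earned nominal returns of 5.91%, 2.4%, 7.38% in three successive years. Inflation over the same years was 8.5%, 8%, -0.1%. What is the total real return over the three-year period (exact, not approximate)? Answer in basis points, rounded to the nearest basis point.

Compound the nominal returns: 1.0591 × 1.0240 × 1.0738 = 1.164556.
Compound inflation: 1.0850 × 1.0800 × 0.9990 = 1.170628.
Deflate: 1.164556 / 1.170628 = 0.994813.
Total real return = 0.994813 − 1 → -52 basis points.

-52 basis points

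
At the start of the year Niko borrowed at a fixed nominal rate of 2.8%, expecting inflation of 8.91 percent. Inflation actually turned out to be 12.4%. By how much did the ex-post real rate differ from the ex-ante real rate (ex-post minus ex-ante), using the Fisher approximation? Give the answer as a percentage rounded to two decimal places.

Ex-ante: 2.8% − 8.91% = -6.110%
Ex-post: 2.8% − 12.4% = -9.600%
Difference (ex-post − ex-ante) = -3.4900% → -3.49%.

-3.49%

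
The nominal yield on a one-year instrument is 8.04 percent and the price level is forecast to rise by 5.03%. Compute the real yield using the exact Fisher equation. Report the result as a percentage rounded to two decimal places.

1 + r = 1.08040 / 1.05030 = 1.028658
r = 1.028658 − 1 = 2.8658%, i.e. 2.87%.

2.87%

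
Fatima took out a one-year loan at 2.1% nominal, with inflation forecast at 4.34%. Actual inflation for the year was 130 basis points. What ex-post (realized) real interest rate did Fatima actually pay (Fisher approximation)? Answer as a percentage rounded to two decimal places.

0.80%

Ex-post: 2.1% − 1.3% = 0.800%
So the realized real rate is 0.80%.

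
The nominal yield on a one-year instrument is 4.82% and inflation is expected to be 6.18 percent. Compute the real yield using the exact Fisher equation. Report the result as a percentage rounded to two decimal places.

-1.28%

1 + r = 1.04820 / 1.06180 = 0.987192
r = 0.987192 − 1 = -1.2808%, i.e. -1.28%.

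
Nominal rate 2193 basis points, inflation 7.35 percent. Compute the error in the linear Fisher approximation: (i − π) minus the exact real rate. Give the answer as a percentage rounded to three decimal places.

Approximate: r ≈ 21.930% − 7.350% = 14.5800%
Exact: (1 + 0.2193)/(1 + 0.0735) − 1 = 13.5817%
Error = 14.5800% − 13.5817% = 0.9983% → 0.998%.

0.998%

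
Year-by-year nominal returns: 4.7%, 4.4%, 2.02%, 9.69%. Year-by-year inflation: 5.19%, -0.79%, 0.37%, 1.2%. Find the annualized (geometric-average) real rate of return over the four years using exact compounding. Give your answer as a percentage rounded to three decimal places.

Compound the nominal returns: 1.0470 × 1.0440 × 1.0202 × 1.0969 = 1.223205812.
Compound inflation: 1.0519 × 0.9921 × 1.0037 × 1.0120 = 1.060020688.
Deflate: 1.223205812 / 1.060020688 = 1.153945226.
Annualized real rate = 1.153945226^(1/4) − 1 = 3.64451% → 3.645%.

3.645%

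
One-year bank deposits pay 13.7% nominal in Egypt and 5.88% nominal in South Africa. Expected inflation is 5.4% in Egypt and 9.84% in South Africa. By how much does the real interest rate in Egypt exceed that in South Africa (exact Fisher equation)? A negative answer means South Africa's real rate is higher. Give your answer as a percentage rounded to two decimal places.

Egypt: (1 + 0.1370)/(1 + 0.0540) − 1 = 7.8748%
South Africa: (1 + 0.0588)/(1 + 0.0984) − 1 = -3.6052%
Differential = 7.8748% − (-3.6052%) = 11.4800% → 11.48%.

11.48%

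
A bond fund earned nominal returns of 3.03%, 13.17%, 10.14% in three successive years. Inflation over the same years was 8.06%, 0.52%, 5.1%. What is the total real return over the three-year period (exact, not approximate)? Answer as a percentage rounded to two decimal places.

Nominal growth factor = 1.0303 × 1.1317 × 1.1014 = 1.284222
Price-level growth factor = 1.0806 × 1.0052 × 1.0510 = 1.141616
Real growth factor = 1.284222 / 1.141616 = 1.124916
Total real return = 1.124916 − 1 → 12.49%.

12.49%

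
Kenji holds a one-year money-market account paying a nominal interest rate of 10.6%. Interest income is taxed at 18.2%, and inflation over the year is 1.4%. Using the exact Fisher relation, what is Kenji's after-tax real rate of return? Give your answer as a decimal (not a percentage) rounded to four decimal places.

After-tax nominal return = 10.6% × (1 − 0.182) = 8.6708%.
1 + r = 1.086708 / 1.01400 = 1.071704
After-tax real rate = 1.071704 − 1 → 0.0717.

0.0717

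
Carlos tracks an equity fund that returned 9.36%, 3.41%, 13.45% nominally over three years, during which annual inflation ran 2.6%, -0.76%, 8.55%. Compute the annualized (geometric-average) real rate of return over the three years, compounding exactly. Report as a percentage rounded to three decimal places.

Nominal growth factor = 1.0936 × 1.0341 × 1.1345 = 1.28299670
Price-level growth factor = 1.0260 × 0.9924 × 1.0855 = 1.10525871
Real growth factor = 1.28299670 / 1.10525871 = 1.16081122
Annualized real rate = 1.16081122^(1/3) − 1 = 5.0962% → 5.096%.

5.096%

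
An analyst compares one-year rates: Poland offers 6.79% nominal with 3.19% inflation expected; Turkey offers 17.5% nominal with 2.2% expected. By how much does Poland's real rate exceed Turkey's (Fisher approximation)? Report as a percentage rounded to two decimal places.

-11.70%

Poland: 6.79% − 3.19% = 3.600%
Turkey: 17.5% − 2.2% = 15.300%
Differential = -11.700% → -11.70%.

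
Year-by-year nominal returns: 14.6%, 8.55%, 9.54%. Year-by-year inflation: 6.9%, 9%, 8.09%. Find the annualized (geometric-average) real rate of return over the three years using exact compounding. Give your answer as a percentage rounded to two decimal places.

Nominal growth factor = 1.1460 × 1.0855 × 1.0954 = 1.36265898
Price-level growth factor = 1.0690 × 1.0900 × 1.0809 = 1.25947549
Real growth factor = 1.36265898 / 1.25947549 = 1.08192576
Annualized real rate = 1.08192576^(1/3) − 1 = 2.6595% → 2.66%.

2.66%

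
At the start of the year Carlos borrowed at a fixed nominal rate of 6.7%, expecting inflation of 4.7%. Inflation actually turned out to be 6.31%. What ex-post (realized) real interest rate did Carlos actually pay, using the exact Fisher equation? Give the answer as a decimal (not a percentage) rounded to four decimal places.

0.0037

Ex-post: (1 + 0.0670)/(1 + 0.0631) − 1 = 0.3669%
So the realized real rate is 0.0037.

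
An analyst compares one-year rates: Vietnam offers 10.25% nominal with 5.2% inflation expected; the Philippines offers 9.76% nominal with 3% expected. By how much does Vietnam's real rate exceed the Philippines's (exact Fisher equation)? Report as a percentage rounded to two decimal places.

Vietnam: (1 + 0.1025)/(1 + 0.0520) − 1 = 4.8004%
The Philippines: (1 + 0.0976)/(1 + 0.0300) − 1 = 6.5631%
Differential = 4.8004% − 6.5631% = -1.7627% → -1.76%.

-1.76%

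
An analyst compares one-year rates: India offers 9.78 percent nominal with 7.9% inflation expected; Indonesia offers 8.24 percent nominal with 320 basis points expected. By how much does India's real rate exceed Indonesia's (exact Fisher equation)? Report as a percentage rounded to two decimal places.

-3.14%

India: (1 + 0.0978)/(1 + 0.0790) − 1 = 1.7424%
Indonesia: (1 + 0.0824)/(1 + 0.0320) − 1 = 4.8837%
Differential = 1.7424% − 4.8837% = -3.1414% → -3.14%.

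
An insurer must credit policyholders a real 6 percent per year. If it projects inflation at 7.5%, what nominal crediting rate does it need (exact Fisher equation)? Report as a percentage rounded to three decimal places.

13.950%

(1 + i) = (1 + r)(1 + π) = 1.06000 × 1.07500 = 1.13950
i = 1.13950 − 1, so the required nominal rate is 13.950%.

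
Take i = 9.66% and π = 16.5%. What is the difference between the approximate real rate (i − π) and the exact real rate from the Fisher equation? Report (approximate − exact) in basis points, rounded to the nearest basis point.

-97 basis points

Approximate: r ≈ 9.660% − 16.500% = -6.8400%
Exact: (1 + 0.0966)/(1 + 0.1650) − 1 = -5.8712%
Error = -6.8400% − (-5.8712%) = -0.9688% → -97 basis points.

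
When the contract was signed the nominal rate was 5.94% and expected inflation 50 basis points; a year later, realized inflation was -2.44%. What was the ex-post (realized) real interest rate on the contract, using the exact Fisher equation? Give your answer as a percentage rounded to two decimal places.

Ex-post: (1 + 0.0594)/(1 − 0.0244) − 1 = 8.5896%
So the realized real rate is 8.59%.

8.59%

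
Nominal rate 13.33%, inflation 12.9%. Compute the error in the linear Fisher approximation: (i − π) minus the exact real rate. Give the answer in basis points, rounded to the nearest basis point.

Approximate: r ≈ 13.330% − 12.900% = 0.4300%
Exact: (1 + 0.1333)/(1 + 0.1290) − 1 = 0.3809%
Error = 0.4300% − 0.3809% = 0.0491% → 5 basis points.

5 basis points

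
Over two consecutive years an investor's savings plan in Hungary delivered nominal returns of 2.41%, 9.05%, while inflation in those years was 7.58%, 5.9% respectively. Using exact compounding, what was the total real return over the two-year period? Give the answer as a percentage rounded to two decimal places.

-1.97%

Compound the nominal returns: 1.0241 × 1.0905 = 1.116781.
Compound inflation: 1.0758 × 1.0590 = 1.139272.
Deflate: 1.116781 / 1.139272 = 0.980258.
Total real return = 0.980258 − 1 → -1.97%.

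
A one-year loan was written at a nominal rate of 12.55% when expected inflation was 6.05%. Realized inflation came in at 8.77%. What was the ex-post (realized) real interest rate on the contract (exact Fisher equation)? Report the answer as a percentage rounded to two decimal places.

3.48%

Ex-post: (1 + 0.1255)/(1 + 0.0877) − 1 = 3.4752%
So the realized real rate is 3.48%.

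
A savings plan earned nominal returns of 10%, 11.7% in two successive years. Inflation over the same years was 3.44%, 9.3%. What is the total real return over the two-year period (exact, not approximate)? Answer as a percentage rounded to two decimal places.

8.68%

Nominal growth factor = 1.1000 × 1.1170 = 1.228700
Price-level growth factor = 1.0344 × 1.0930 = 1.130599
Real growth factor = 1.228700 / 1.130599 = 1.086769
Total real return = 1.086769 − 1 → 8.68%.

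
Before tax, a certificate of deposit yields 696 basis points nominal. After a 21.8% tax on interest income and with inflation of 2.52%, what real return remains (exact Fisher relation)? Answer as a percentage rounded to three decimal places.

2.851%

After-tax nominal return = 6.96% × (1 − 0.218) = 5.44272%.
1 + r = 1.0544272 / 1.02520 = 1.028509
After-tax real rate = 1.028509 − 1 → 2.851%.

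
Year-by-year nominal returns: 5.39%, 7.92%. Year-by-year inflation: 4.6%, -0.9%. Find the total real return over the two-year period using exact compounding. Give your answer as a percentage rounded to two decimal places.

9.72%

Nominal growth factor = 1.0539 × 1.0792 = 1.137369
Price-level growth factor = 1.0460 × 0.9910 = 1.036586
Real growth factor = 1.137369 / 1.036586 = 1.097226
Total real return = 1.097226 − 1 → 9.72%.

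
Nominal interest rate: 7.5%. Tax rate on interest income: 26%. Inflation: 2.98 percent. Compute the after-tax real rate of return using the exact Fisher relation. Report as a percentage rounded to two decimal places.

2.50%

After-tax nominal return = 7.5% × (1 − 0.26) = 5.5500%.
1 + r = 1.05550 / 1.02980 = 1.024956
After-tax real rate = 1.024956 − 1 → 2.50%.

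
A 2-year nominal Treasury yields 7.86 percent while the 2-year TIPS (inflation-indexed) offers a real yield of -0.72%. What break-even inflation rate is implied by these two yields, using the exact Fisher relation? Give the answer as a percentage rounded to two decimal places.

8.64%

(1 + π) = (1 + i)/(1 + r) = 1.07860 / 0.99280 = 1.086422
Break-even inflation = 1.086422 − 1 → 8.64%.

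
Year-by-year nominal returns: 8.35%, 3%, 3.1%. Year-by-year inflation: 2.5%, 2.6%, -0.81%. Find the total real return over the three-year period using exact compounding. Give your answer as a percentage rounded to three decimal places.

10.303%

Compound the nominal returns: 1.0835 × 1.0300 × 1.0310 = 1.150601.
Compound inflation: 1.0250 × 1.0260 × 0.9919 = 1.043132.
Deflate: 1.150601 / 1.043132 = 1.103026.
Total real return = 1.103026 − 1 → 10.303%.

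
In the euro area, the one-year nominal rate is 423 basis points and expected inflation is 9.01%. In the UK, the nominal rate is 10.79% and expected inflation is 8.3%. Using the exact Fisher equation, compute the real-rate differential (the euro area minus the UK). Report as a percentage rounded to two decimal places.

-6.68%

The euro area: (1 + 0.0423)/(1 + 0.0901) − 1 = -4.3849%
The UK: (1 + 0.1079)/(1 + 0.0830) − 1 = 2.2992%
Differential = -4.3849% − 2.2992% = -6.6841% → -6.68%.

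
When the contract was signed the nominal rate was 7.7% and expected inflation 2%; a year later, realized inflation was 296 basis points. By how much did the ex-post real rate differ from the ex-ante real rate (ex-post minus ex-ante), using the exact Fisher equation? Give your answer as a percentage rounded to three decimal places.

-0.985%

Ex-ante: (1 + 0.0770)/(1 + 0.0200) − 1 = 5.58824%
Ex-post: (1 + 0.0770)/(1 + 0.0296) − 1 = 4.60373%
Difference (ex-post − ex-ante) = -0.98451% → -0.985%.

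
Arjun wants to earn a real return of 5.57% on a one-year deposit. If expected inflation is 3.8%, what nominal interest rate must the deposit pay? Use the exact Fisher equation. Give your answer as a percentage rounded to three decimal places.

(1 + i) = (1 + r)(1 + π) = 1.05570 × 1.03800 = 1.0958166
i = 1.0958166 − 1, so the required nominal rate is 9.582%.

9.582%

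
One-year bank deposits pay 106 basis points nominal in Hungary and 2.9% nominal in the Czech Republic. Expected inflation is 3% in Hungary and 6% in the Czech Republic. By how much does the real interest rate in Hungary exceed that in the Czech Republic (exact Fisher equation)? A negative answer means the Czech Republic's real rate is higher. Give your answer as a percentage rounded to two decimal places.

1.04%

Hungary: (1 + 0.0106)/(1 + 0.0300) − 1 = -1.8835%
The Czech Republic: (1 + 0.0290)/(1 + 0.0600) − 1 = -2.9245%
Differential = -1.8835% − (-2.9245%) = 1.0410% → 1.04%.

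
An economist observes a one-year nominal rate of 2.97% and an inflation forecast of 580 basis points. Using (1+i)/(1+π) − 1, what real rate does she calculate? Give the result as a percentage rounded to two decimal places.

By the Fisher relation, 1 + r = (1 + i)/(1 + π).
1 + r = 1.02970 / 1.05800 = 0.973251
r = 0.973251 − 1 = -2.6749%, i.e. -2.67%.

-2.67%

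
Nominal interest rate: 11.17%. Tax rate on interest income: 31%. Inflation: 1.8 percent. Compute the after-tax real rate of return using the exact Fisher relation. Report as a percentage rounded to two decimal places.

After-tax nominal return = 11.17% × (1 − 0.31) = 7.7073%.
1 + r = 1.077073 / 1.01800 = 1.058028
After-tax real rate = 1.058028 − 1 → 5.80%.

5.80%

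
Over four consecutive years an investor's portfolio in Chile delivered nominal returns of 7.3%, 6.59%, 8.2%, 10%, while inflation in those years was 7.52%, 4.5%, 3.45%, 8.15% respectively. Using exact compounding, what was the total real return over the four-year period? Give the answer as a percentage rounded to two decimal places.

Compound the nominal returns: 1.0730 × 1.0659 × 1.0820 × 1.1000 = 1.361244.
Compound inflation: 1.0752 × 1.0450 × 1.0345 × 1.0815 = 1.257079.
Deflate: 1.361244 / 1.257079 = 1.082863.
Total real return = 1.082863 − 1 → 8.29%.

8.29%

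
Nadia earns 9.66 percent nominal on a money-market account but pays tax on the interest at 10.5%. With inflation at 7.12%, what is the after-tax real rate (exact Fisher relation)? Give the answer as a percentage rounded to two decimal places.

After-tax nominal return = 9.66% × (1 − 0.105) = 8.6457%.
1 + r = 1.086457 / 1.07120 = 1.014243
After-tax real rate = 1.014243 − 1 → 1.42%.

1.42%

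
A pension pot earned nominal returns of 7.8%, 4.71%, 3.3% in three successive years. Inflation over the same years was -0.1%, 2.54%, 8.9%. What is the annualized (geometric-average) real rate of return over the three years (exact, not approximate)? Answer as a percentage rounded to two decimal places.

1.49%

Compound the nominal returns: 1.0780 × 1.0471 × 1.0330 = 1.16602334.
Compound inflation: 0.9990 × 1.0254 × 1.0890 = 1.11554394.
Deflate: 1.16602334 / 1.11554394 = 1.04525093.
Annualized real rate = 1.04525093^(1/3) − 1 = 1.4862% → 1.49%.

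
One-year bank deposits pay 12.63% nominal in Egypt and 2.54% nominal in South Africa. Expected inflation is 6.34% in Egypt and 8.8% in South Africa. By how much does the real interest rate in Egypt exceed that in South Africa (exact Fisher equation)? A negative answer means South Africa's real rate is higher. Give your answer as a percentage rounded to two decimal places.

11.67%

Egypt: (1 + 0.1263)/(1 + 0.0634) − 1 = 5.9150%
South Africa: (1 + 0.0254)/(1 + 0.0880) − 1 = -5.7537%
Differential = 5.9150% − (-5.7537%) = 11.6687% → 11.67%.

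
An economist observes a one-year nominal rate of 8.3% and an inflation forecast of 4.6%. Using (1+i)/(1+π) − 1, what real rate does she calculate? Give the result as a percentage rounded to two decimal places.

3.54%

By the Fisher equation, 1 + r = (1 + i)/(1 + π).
1 + r = 1.08300 / 1.04600 = 1.035373
r = 1.035373 − 1 = 3.5373%, i.e. 3.54%.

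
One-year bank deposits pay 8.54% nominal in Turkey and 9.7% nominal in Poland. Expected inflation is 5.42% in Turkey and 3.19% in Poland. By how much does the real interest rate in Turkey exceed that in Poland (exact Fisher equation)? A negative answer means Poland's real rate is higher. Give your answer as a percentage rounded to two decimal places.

-3.35%

Turkey: (1 + 0.0854)/(1 + 0.0542) − 1 = 2.9596%
Poland: (1 + 0.0970)/(1 + 0.0319) − 1 = 6.3088%
Differential = 2.9596% − 6.3088% = -3.3492% → -3.35%.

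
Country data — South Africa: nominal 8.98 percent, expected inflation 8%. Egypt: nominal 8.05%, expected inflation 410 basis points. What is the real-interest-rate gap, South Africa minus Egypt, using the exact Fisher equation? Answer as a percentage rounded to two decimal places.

-2.89%

South Africa: (1 + 0.0898)/(1 + 0.0800) − 1 = 0.9074%
Egypt: (1 + 0.0805)/(1 + 0.0410) − 1 = 3.7944%
Differential = 0.9074% − 3.7944% = -2.8870% → -2.89%.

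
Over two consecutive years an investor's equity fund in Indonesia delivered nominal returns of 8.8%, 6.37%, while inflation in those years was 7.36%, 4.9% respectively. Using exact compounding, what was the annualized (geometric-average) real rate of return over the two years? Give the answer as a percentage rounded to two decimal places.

1.37%

Nominal growth factor = 1.0880 × 1.0637 = 1.15730560
Price-level growth factor = 1.0736 × 1.0490 = 1.12620640
Real growth factor = 1.15730560 / 1.12620640 = 1.02761412
Annualized real rate = 1.02761412^(1/2) − 1 = 1.3713% → 1.37%.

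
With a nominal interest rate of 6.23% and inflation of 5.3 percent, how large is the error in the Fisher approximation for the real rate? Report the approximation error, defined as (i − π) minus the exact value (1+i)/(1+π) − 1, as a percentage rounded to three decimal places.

0.047%

Approximate: r ≈ 6.230% − 5.300% = 0.9300%
Exact: (1 + 0.0623)/(1 + 0.0530) − 1 = 0.8832%
Error = 0.9300% − 0.8832% = 0.0468% → 0.047%.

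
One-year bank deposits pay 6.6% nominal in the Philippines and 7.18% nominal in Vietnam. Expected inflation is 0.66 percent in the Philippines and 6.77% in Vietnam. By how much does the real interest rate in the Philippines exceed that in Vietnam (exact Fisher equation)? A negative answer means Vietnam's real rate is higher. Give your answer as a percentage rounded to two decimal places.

5.52%

The Philippines: (1 + 0.0660)/(1 + 0.0066) − 1 = 5.9011%
Vietnam: (1 + 0.0718)/(1 + 0.0677) − 1 = 0.3840%
Differential = 5.9011% − 0.3840% = 5.5171% → 5.52%.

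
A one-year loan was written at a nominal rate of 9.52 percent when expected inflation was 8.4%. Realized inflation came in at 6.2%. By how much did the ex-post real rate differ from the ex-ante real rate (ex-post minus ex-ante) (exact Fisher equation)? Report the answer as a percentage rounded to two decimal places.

Ex-ante: (1 + 0.0952)/(1 + 0.0840) − 1 = 1.0332%
Ex-post: (1 + 0.0952)/(1 + 0.0620) − 1 = 3.1262%
Difference (ex-post − ex-ante) = 2.0930% → 2.09%.

2.09%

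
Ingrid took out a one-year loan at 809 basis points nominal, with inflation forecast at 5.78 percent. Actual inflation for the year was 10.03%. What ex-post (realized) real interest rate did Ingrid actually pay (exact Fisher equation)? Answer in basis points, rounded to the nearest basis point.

-176 basis points

Ex-post: (1 + 0.0809)/(1 + 0.1003) − 1 = -1.7632%
So the realized real rate is -176 basis points.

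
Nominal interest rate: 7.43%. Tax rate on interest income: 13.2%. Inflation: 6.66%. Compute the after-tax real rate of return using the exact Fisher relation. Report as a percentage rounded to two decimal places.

After-tax nominal return = 7.43% × (1 − 0.132) = 6.44924%.
1 + r = 1.0644924 / 1.06660 = 0.998024
After-tax real rate = 0.998024 − 1 → -0.20%.

-0.20%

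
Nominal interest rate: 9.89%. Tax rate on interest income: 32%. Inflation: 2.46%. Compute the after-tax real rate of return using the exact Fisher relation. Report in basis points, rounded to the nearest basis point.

After-tax nominal return = 9.89% × (1 − 0.32) = 6.7252%.
1 + r = 1.067252 / 1.02460 = 1.041628
After-tax real rate = 1.041628 − 1 → 416 basis points.

416 basis points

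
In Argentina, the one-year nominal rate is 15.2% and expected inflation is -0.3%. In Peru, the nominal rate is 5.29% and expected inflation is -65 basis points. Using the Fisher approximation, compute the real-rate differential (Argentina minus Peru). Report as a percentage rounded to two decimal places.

Argentina: 15.2% − (-0.3%) = 15.500%
Peru: 5.29% − (-0.65%) = 5.940%
Differential = 9.560% → 9.56%.

9.56%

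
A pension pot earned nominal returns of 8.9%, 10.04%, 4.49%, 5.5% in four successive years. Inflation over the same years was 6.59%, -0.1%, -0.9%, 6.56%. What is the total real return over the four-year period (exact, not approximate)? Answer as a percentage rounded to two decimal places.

Nominal growth factor = 1.0890 × 1.1004 × 1.0449 × 1.0550 = 1.321009
Price-level growth factor = 1.0659 × 0.9990 × 0.9910 × 1.0656 = 1.124475
Real growth factor = 1.321009 / 1.124475 = 1.174778
Total real return = 1.174778 − 1 → 17.48%.

17.48%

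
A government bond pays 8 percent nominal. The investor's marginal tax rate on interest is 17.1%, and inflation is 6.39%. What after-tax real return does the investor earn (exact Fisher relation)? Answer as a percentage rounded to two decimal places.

0.23%

After-tax nominal return = 8% × (1 − 0.171) = 6.6320%.
1 + r = 1.06632 / 1.06390 = 1.002275
After-tax real rate = 1.002275 − 1 → 0.23%.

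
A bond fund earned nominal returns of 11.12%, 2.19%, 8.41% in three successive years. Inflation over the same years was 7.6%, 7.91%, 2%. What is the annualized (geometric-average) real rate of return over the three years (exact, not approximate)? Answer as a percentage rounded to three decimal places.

1.297%

Nominal growth factor = 1.1112 × 1.0219 × 1.0841 = 1.231033797
Price-level growth factor = 1.0760 × 1.0791 × 1.0200 = 1.184333832
Real growth factor = 1.231033797 / 1.184333832 = 1.039431420
Annualized real rate = 1.039431420^(1/3) − 1 = 1.29747% → 1.297%.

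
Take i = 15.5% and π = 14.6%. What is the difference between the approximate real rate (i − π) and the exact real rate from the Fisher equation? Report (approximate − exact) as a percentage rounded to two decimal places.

0.11%

Approximate: r ≈ 15.500% − 14.600% = 0.9000%
Exact: (1 + 0.1550)/(1 + 0.1460) − 1 = 0.7853%
Error = 0.9000% − 0.7853% = 0.1147% → 0.11%.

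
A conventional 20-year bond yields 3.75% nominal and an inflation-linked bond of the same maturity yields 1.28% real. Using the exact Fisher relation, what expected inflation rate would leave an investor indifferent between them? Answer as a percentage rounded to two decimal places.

2.44%

(1 + π) = (1 + i)/(1 + r) = 1.03750 / 1.01280 = 1.024388
Break-even inflation = 1.024388 − 1 → 2.44%.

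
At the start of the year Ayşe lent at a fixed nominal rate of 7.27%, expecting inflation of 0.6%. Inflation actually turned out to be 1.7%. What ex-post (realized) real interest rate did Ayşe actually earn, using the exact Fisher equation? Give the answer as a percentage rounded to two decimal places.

Ex-post: (1 + 0.0727)/(1 + 0.0170) − 1 = 5.4769%
So the realized real rate is 5.48%.

5.48%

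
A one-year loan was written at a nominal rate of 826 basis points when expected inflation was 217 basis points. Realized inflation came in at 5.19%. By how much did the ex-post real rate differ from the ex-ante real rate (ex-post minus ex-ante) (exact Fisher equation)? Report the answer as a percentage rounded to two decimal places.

-3.04%

Ex-ante: (1 + 0.0826)/(1 + 0.0217) − 1 = 5.9607%
Ex-post: (1 + 0.0826)/(1 + 0.0519) − 1 = 2.9185%
Difference (ex-post − ex-ante) = -3.0421% → -3.04%.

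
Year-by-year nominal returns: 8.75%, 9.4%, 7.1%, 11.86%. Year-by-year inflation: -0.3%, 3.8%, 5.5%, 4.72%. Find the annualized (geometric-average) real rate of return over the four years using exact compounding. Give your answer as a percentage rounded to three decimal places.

5.666%

Compound the nominal returns: 1.0875 × 1.0940 × 1.0710 × 1.1186 = 1.42531506.
Compound inflation: 0.9970 × 1.0380 × 1.0550 × 1.0472 = 1.14333791.
Deflate: 1.42531506 / 1.14333791 = 1.24662625.
Annualized real rate = 1.24662625^(1/4) − 1 = 5.6657% → 5.666%.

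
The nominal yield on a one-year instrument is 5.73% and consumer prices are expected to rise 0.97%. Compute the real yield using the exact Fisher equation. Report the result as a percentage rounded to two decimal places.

By the Fisher relation, 1 + r = (1 + i)/(1 + π).
1 + r = 1.05730 / 1.00970 = 1.047143
r = 1.047143 − 1 = 4.7143%, i.e. 4.71%.

4.71%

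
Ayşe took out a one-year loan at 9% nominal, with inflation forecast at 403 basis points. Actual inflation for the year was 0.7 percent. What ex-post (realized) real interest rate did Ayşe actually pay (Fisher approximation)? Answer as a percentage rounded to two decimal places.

Ex-post: 9% − 0.7% = 8.300%
So the realized real rate is 8.30%.

8.30%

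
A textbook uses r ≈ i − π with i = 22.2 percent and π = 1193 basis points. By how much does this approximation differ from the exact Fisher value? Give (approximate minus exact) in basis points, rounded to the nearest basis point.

109 basis points

Approximate: r ≈ 22.200% − 11.930% = 10.2700%
Exact: (1 + 0.2220)/(1 + 0.1193) − 1 = 9.1754%
Error = 10.2700% − 9.1754% = 1.0946% → 109 basis points.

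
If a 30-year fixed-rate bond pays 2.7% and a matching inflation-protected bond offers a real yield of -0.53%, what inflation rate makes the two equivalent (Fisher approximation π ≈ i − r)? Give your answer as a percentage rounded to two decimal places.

π ≈ i − r = 2.7% − (-0.53%) → 3.23%.

3.23%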